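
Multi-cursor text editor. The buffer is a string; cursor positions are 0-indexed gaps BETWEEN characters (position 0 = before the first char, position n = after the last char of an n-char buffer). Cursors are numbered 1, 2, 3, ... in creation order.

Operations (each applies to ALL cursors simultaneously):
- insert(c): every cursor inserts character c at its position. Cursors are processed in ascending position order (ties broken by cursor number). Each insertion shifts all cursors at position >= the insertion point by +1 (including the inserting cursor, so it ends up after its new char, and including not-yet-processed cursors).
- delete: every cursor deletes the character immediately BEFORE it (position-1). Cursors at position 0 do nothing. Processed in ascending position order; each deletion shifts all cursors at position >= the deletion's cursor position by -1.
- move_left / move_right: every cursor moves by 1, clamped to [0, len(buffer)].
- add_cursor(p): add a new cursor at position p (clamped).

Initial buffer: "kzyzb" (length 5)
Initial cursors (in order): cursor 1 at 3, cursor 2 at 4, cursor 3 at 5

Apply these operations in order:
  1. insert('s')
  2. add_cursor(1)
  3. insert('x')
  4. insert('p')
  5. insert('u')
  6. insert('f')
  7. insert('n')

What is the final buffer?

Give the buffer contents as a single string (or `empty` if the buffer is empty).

Answer: kxpufnzysxpufnzsxpufnbsxpufn

Derivation:
After op 1 (insert('s')): buffer="kzyszsbs" (len 8), cursors c1@4 c2@6 c3@8, authorship ...1.2.3
After op 2 (add_cursor(1)): buffer="kzyszsbs" (len 8), cursors c4@1 c1@4 c2@6 c3@8, authorship ...1.2.3
After op 3 (insert('x')): buffer="kxzysxzsxbsx" (len 12), cursors c4@2 c1@6 c2@9 c3@12, authorship .4..11.22.33
After op 4 (insert('p')): buffer="kxpzysxpzsxpbsxp" (len 16), cursors c4@3 c1@8 c2@12 c3@16, authorship .44..111.222.333
After op 5 (insert('u')): buffer="kxpuzysxpuzsxpubsxpu" (len 20), cursors c4@4 c1@10 c2@15 c3@20, authorship .444..1111.2222.3333
After op 6 (insert('f')): buffer="kxpufzysxpufzsxpufbsxpuf" (len 24), cursors c4@5 c1@12 c2@18 c3@24, authorship .4444..11111.22222.33333
After op 7 (insert('n')): buffer="kxpufnzysxpufnzsxpufnbsxpufn" (len 28), cursors c4@6 c1@14 c2@21 c3@28, authorship .44444..111111.222222.333333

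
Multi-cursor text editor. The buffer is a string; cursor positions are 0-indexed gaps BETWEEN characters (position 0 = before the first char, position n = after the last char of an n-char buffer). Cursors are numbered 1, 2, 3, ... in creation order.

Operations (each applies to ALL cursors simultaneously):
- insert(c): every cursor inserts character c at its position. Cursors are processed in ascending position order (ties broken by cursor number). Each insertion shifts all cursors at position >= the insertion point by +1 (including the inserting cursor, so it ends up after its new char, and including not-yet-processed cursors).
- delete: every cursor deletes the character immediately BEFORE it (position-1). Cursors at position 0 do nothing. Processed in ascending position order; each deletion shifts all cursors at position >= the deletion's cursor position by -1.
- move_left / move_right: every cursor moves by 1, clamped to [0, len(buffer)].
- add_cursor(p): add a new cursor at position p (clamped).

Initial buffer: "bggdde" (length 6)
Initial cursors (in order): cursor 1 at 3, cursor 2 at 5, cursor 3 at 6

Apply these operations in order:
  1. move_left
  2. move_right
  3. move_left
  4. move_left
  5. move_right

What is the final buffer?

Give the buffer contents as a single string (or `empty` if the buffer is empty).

Answer: bggdde

Derivation:
After op 1 (move_left): buffer="bggdde" (len 6), cursors c1@2 c2@4 c3@5, authorship ......
After op 2 (move_right): buffer="bggdde" (len 6), cursors c1@3 c2@5 c3@6, authorship ......
After op 3 (move_left): buffer="bggdde" (len 6), cursors c1@2 c2@4 c3@5, authorship ......
After op 4 (move_left): buffer="bggdde" (len 6), cursors c1@1 c2@3 c3@4, authorship ......
After op 5 (move_right): buffer="bggdde" (len 6), cursors c1@2 c2@4 c3@5, authorship ......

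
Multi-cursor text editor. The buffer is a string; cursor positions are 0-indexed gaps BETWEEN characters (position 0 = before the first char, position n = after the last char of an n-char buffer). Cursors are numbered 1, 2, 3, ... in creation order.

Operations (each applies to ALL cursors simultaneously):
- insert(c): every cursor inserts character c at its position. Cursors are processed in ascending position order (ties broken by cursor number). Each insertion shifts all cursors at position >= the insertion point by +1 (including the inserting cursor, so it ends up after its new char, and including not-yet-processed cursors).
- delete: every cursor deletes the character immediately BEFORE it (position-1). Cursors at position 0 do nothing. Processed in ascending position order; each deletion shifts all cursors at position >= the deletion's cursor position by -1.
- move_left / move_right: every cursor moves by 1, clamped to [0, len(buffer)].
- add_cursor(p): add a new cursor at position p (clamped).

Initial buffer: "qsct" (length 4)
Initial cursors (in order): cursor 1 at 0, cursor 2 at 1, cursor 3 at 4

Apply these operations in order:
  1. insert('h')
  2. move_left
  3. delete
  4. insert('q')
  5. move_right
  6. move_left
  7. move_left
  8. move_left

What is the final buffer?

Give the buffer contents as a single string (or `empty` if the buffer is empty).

Answer: qhqhscqh

Derivation:
After op 1 (insert('h')): buffer="hqhscth" (len 7), cursors c1@1 c2@3 c3@7, authorship 1.2...3
After op 2 (move_left): buffer="hqhscth" (len 7), cursors c1@0 c2@2 c3@6, authorship 1.2...3
After op 3 (delete): buffer="hhsch" (len 5), cursors c1@0 c2@1 c3@4, authorship 12..3
After op 4 (insert('q')): buffer="qhqhscqh" (len 8), cursors c1@1 c2@3 c3@7, authorship 1122..33
After op 5 (move_right): buffer="qhqhscqh" (len 8), cursors c1@2 c2@4 c3@8, authorship 1122..33
After op 6 (move_left): buffer="qhqhscqh" (len 8), cursors c1@1 c2@3 c3@7, authorship 1122..33
After op 7 (move_left): buffer="qhqhscqh" (len 8), cursors c1@0 c2@2 c3@6, authorship 1122..33
After op 8 (move_left): buffer="qhqhscqh" (len 8), cursors c1@0 c2@1 c3@5, authorship 1122..33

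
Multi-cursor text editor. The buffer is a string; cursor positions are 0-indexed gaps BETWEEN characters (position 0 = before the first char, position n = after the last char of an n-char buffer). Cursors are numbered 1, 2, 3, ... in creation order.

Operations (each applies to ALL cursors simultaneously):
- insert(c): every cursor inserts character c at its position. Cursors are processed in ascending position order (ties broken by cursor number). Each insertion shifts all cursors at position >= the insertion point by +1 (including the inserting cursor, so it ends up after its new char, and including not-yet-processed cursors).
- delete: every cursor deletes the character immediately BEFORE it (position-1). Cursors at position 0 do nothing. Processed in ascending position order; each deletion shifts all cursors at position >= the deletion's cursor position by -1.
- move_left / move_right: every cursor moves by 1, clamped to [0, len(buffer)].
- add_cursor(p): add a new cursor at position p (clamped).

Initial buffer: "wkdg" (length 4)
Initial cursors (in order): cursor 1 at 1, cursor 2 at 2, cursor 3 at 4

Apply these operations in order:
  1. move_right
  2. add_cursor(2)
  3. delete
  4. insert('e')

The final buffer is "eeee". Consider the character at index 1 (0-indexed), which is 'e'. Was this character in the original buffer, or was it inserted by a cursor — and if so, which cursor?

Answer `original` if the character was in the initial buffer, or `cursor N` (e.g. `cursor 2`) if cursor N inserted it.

After op 1 (move_right): buffer="wkdg" (len 4), cursors c1@2 c2@3 c3@4, authorship ....
After op 2 (add_cursor(2)): buffer="wkdg" (len 4), cursors c1@2 c4@2 c2@3 c3@4, authorship ....
After op 3 (delete): buffer="" (len 0), cursors c1@0 c2@0 c3@0 c4@0, authorship 
After op 4 (insert('e')): buffer="eeee" (len 4), cursors c1@4 c2@4 c3@4 c4@4, authorship 1234
Authorship (.=original, N=cursor N): 1 2 3 4
Index 1: author = 2

Answer: cursor 2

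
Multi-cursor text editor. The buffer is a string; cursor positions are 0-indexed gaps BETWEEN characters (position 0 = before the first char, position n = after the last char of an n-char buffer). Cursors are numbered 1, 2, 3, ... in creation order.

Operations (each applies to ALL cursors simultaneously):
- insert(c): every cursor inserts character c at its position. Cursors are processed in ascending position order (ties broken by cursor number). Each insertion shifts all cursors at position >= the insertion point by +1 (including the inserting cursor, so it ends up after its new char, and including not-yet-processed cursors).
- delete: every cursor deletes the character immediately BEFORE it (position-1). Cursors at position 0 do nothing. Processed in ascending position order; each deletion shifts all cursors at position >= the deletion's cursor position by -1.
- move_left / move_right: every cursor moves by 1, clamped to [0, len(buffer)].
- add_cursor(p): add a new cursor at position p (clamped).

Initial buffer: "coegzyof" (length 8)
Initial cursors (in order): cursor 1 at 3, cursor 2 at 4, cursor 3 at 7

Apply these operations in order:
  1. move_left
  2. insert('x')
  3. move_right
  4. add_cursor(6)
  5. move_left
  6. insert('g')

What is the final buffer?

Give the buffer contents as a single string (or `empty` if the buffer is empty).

After op 1 (move_left): buffer="coegzyof" (len 8), cursors c1@2 c2@3 c3@6, authorship ........
After op 2 (insert('x')): buffer="coxexgzyxof" (len 11), cursors c1@3 c2@5 c3@9, authorship ..1.2...3..
After op 3 (move_right): buffer="coxexgzyxof" (len 11), cursors c1@4 c2@6 c3@10, authorship ..1.2...3..
After op 4 (add_cursor(6)): buffer="coxexgzyxof" (len 11), cursors c1@4 c2@6 c4@6 c3@10, authorship ..1.2...3..
After op 5 (move_left): buffer="coxexgzyxof" (len 11), cursors c1@3 c2@5 c4@5 c3@9, authorship ..1.2...3..
After op 6 (insert('g')): buffer="coxgexgggzyxgof" (len 15), cursors c1@4 c2@8 c4@8 c3@13, authorship ..11.224...33..

Answer: coxgexgggzyxgof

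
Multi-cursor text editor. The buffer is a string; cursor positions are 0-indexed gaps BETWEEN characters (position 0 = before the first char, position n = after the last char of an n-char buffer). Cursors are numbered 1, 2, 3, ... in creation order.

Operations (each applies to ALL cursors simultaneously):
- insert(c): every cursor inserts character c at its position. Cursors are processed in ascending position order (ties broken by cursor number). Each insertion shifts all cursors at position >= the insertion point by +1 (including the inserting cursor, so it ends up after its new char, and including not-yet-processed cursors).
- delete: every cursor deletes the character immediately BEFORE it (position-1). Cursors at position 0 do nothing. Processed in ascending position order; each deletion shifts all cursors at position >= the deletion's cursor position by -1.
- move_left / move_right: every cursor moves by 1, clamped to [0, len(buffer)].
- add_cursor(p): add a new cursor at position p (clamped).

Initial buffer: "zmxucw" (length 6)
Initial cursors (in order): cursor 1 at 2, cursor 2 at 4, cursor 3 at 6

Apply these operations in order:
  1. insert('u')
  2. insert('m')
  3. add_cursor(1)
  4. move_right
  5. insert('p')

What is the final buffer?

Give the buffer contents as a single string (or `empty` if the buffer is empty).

Answer: zmpumxpuumcpwump

Derivation:
After op 1 (insert('u')): buffer="zmuxuucwu" (len 9), cursors c1@3 c2@6 c3@9, authorship ..1..2..3
After op 2 (insert('m')): buffer="zmumxuumcwum" (len 12), cursors c1@4 c2@8 c3@12, authorship ..11..22..33
After op 3 (add_cursor(1)): buffer="zmumxuumcwum" (len 12), cursors c4@1 c1@4 c2@8 c3@12, authorship ..11..22..33
After op 4 (move_right): buffer="zmumxuumcwum" (len 12), cursors c4@2 c1@5 c2@9 c3@12, authorship ..11..22..33
After op 5 (insert('p')): buffer="zmpumxpuumcpwump" (len 16), cursors c4@3 c1@7 c2@12 c3@16, authorship ..411.1.22.2.333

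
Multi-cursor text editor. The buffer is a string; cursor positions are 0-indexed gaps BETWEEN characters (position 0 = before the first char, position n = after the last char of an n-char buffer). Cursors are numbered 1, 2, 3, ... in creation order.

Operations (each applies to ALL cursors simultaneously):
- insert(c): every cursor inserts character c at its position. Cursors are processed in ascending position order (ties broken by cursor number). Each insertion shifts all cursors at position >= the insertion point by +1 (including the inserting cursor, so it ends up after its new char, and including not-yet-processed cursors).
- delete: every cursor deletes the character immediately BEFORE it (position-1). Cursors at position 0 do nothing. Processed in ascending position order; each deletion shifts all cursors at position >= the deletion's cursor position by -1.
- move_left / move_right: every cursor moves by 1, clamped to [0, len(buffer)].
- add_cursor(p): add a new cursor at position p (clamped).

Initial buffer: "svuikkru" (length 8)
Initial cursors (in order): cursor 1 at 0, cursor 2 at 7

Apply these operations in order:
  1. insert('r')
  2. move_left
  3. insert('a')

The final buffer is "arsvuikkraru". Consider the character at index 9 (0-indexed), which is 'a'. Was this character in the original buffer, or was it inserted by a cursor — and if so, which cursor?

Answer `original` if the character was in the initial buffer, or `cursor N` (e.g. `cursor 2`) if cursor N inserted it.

Answer: cursor 2

Derivation:
After op 1 (insert('r')): buffer="rsvuikkrru" (len 10), cursors c1@1 c2@9, authorship 1.......2.
After op 2 (move_left): buffer="rsvuikkrru" (len 10), cursors c1@0 c2@8, authorship 1.......2.
After op 3 (insert('a')): buffer="arsvuikkraru" (len 12), cursors c1@1 c2@10, authorship 11.......22.
Authorship (.=original, N=cursor N): 1 1 . . . . . . . 2 2 .
Index 9: author = 2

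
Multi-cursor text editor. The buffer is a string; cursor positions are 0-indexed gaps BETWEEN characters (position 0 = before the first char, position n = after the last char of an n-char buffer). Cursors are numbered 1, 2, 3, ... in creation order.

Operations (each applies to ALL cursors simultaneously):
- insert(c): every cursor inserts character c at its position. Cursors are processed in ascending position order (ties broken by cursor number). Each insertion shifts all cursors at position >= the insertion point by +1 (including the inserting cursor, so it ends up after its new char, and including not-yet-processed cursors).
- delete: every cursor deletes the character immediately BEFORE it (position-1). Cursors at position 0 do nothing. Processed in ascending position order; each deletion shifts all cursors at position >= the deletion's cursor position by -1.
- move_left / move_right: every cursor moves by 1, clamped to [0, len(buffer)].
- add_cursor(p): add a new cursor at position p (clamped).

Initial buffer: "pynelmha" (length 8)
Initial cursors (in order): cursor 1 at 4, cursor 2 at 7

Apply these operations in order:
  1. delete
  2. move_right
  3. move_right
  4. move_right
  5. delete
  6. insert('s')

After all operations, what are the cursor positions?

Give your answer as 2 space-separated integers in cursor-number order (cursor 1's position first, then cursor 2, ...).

After op 1 (delete): buffer="pynlma" (len 6), cursors c1@3 c2@5, authorship ......
After op 2 (move_right): buffer="pynlma" (len 6), cursors c1@4 c2@6, authorship ......
After op 3 (move_right): buffer="pynlma" (len 6), cursors c1@5 c2@6, authorship ......
After op 4 (move_right): buffer="pynlma" (len 6), cursors c1@6 c2@6, authorship ......
After op 5 (delete): buffer="pynl" (len 4), cursors c1@4 c2@4, authorship ....
After op 6 (insert('s')): buffer="pynlss" (len 6), cursors c1@6 c2@6, authorship ....12

Answer: 6 6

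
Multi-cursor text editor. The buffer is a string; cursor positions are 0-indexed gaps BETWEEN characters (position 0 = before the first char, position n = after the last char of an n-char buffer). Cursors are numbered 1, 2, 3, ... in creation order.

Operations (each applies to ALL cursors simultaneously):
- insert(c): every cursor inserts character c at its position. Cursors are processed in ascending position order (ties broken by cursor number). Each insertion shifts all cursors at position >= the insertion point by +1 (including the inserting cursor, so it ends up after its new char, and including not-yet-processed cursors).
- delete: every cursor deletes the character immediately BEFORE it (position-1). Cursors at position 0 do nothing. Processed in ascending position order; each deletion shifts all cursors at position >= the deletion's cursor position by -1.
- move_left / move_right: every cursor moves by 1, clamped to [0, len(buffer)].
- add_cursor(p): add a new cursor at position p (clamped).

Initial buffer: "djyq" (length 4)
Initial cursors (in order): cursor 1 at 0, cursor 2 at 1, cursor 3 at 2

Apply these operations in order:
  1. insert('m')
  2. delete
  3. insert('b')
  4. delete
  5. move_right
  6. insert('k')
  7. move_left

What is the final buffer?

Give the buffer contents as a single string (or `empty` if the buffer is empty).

After op 1 (insert('m')): buffer="mdmjmyq" (len 7), cursors c1@1 c2@3 c3@5, authorship 1.2.3..
After op 2 (delete): buffer="djyq" (len 4), cursors c1@0 c2@1 c3@2, authorship ....
After op 3 (insert('b')): buffer="bdbjbyq" (len 7), cursors c1@1 c2@3 c3@5, authorship 1.2.3..
After op 4 (delete): buffer="djyq" (len 4), cursors c1@0 c2@1 c3@2, authorship ....
After op 5 (move_right): buffer="djyq" (len 4), cursors c1@1 c2@2 c3@3, authorship ....
After op 6 (insert('k')): buffer="dkjkykq" (len 7), cursors c1@2 c2@4 c3@6, authorship .1.2.3.
After op 7 (move_left): buffer="dkjkykq" (len 7), cursors c1@1 c2@3 c3@5, authorship .1.2.3.

Answer: dkjkykq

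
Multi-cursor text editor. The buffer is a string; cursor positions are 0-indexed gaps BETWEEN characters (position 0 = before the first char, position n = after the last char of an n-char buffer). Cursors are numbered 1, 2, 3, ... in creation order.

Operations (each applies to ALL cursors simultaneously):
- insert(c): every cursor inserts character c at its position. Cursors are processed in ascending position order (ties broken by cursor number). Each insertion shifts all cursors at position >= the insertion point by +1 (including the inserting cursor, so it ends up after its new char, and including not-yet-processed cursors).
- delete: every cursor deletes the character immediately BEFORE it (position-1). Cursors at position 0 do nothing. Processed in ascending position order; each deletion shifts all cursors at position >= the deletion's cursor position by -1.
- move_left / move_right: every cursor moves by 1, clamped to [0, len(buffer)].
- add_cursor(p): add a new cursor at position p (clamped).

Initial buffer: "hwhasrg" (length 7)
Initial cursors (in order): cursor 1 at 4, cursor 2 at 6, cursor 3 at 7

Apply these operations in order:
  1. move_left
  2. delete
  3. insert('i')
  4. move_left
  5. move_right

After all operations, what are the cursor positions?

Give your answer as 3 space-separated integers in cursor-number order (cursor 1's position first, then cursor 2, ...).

After op 1 (move_left): buffer="hwhasrg" (len 7), cursors c1@3 c2@5 c3@6, authorship .......
After op 2 (delete): buffer="hwag" (len 4), cursors c1@2 c2@3 c3@3, authorship ....
After op 3 (insert('i')): buffer="hwiaiig" (len 7), cursors c1@3 c2@6 c3@6, authorship ..1.23.
After op 4 (move_left): buffer="hwiaiig" (len 7), cursors c1@2 c2@5 c3@5, authorship ..1.23.
After op 5 (move_right): buffer="hwiaiig" (len 7), cursors c1@3 c2@6 c3@6, authorship ..1.23.

Answer: 3 6 6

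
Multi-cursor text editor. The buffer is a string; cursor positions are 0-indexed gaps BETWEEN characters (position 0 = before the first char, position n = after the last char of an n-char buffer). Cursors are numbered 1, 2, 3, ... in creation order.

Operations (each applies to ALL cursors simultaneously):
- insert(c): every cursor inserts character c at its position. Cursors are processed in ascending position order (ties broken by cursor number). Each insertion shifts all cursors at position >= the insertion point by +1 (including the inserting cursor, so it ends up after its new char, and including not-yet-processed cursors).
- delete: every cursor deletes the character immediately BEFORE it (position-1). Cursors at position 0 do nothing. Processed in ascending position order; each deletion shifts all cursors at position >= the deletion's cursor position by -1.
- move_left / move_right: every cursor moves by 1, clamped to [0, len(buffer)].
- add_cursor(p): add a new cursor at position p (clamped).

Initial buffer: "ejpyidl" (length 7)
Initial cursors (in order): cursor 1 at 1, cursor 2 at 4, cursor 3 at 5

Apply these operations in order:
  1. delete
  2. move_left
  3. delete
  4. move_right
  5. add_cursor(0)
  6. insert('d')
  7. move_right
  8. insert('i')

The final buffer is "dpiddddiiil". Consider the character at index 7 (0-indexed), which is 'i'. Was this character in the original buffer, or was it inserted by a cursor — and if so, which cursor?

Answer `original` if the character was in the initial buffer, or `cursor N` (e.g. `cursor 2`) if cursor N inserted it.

After op 1 (delete): buffer="jpdl" (len 4), cursors c1@0 c2@2 c3@2, authorship ....
After op 2 (move_left): buffer="jpdl" (len 4), cursors c1@0 c2@1 c3@1, authorship ....
After op 3 (delete): buffer="pdl" (len 3), cursors c1@0 c2@0 c3@0, authorship ...
After op 4 (move_right): buffer="pdl" (len 3), cursors c1@1 c2@1 c3@1, authorship ...
After op 5 (add_cursor(0)): buffer="pdl" (len 3), cursors c4@0 c1@1 c2@1 c3@1, authorship ...
After op 6 (insert('d')): buffer="dpddddl" (len 7), cursors c4@1 c1@5 c2@5 c3@5, authorship 4.123..
After op 7 (move_right): buffer="dpddddl" (len 7), cursors c4@2 c1@6 c2@6 c3@6, authorship 4.123..
After op 8 (insert('i')): buffer="dpiddddiiil" (len 11), cursors c4@3 c1@10 c2@10 c3@10, authorship 4.4123.123.
Authorship (.=original, N=cursor N): 4 . 4 1 2 3 . 1 2 3 .
Index 7: author = 1

Answer: cursor 1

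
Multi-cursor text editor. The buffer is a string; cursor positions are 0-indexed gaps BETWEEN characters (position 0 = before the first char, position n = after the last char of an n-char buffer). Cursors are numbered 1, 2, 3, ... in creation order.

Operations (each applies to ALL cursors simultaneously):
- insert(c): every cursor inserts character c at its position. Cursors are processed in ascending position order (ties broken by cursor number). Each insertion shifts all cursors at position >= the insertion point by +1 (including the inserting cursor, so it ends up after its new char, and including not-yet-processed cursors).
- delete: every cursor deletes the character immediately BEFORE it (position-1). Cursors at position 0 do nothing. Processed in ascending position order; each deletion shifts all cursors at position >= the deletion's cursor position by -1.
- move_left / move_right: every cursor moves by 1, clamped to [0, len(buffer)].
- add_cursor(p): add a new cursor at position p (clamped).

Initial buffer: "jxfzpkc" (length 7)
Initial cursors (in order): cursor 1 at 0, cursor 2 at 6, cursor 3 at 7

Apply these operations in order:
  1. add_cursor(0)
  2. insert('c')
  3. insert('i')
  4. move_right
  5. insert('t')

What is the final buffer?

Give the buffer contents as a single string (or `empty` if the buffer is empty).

Answer: cciijttxfzpkcictcit

Derivation:
After op 1 (add_cursor(0)): buffer="jxfzpkc" (len 7), cursors c1@0 c4@0 c2@6 c3@7, authorship .......
After op 2 (insert('c')): buffer="ccjxfzpkccc" (len 11), cursors c1@2 c4@2 c2@9 c3@11, authorship 14......2.3
After op 3 (insert('i')): buffer="cciijxfzpkcicci" (len 15), cursors c1@4 c4@4 c2@12 c3@15, authorship 1414......22.33
After op 4 (move_right): buffer="cciijxfzpkcicci" (len 15), cursors c1@5 c4@5 c2@13 c3@15, authorship 1414......22.33
After op 5 (insert('t')): buffer="cciijttxfzpkcictcit" (len 19), cursors c1@7 c4@7 c2@16 c3@19, authorship 1414.14.....22.2333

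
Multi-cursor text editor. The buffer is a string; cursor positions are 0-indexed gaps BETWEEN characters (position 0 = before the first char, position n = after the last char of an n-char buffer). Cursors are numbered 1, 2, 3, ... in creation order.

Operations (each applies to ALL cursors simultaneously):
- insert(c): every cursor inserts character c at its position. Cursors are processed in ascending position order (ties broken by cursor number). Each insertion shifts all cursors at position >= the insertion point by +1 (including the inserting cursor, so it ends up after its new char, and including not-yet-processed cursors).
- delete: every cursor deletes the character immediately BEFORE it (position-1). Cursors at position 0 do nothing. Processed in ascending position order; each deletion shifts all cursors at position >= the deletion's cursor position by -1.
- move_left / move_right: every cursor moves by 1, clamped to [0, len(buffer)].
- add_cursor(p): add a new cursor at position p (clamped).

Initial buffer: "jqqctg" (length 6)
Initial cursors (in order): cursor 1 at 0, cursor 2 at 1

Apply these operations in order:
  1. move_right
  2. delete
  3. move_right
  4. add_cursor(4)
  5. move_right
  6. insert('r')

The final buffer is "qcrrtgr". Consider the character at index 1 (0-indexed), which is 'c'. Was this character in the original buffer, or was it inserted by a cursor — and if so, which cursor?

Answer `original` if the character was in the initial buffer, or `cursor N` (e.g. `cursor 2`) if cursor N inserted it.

Answer: original

Derivation:
After op 1 (move_right): buffer="jqqctg" (len 6), cursors c1@1 c2@2, authorship ......
After op 2 (delete): buffer="qctg" (len 4), cursors c1@0 c2@0, authorship ....
After op 3 (move_right): buffer="qctg" (len 4), cursors c1@1 c2@1, authorship ....
After op 4 (add_cursor(4)): buffer="qctg" (len 4), cursors c1@1 c2@1 c3@4, authorship ....
After op 5 (move_right): buffer="qctg" (len 4), cursors c1@2 c2@2 c3@4, authorship ....
After op 6 (insert('r')): buffer="qcrrtgr" (len 7), cursors c1@4 c2@4 c3@7, authorship ..12..3
Authorship (.=original, N=cursor N): . . 1 2 . . 3
Index 1: author = original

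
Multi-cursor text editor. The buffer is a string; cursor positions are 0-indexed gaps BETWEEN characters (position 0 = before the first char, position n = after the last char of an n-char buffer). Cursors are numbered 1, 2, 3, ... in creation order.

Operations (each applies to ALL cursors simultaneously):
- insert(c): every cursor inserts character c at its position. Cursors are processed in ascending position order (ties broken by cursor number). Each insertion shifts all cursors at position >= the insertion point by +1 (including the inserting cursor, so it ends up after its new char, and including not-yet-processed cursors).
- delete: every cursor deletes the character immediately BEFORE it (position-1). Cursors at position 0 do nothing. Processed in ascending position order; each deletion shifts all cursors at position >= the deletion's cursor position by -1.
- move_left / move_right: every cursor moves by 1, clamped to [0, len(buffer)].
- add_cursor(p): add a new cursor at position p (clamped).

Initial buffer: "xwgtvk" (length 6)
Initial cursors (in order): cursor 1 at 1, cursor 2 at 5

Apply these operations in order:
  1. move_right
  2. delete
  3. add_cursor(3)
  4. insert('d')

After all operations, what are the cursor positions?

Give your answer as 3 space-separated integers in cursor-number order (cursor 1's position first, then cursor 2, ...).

After op 1 (move_right): buffer="xwgtvk" (len 6), cursors c1@2 c2@6, authorship ......
After op 2 (delete): buffer="xgtv" (len 4), cursors c1@1 c2@4, authorship ....
After op 3 (add_cursor(3)): buffer="xgtv" (len 4), cursors c1@1 c3@3 c2@4, authorship ....
After op 4 (insert('d')): buffer="xdgtdvd" (len 7), cursors c1@2 c3@5 c2@7, authorship .1..3.2

Answer: 2 7 5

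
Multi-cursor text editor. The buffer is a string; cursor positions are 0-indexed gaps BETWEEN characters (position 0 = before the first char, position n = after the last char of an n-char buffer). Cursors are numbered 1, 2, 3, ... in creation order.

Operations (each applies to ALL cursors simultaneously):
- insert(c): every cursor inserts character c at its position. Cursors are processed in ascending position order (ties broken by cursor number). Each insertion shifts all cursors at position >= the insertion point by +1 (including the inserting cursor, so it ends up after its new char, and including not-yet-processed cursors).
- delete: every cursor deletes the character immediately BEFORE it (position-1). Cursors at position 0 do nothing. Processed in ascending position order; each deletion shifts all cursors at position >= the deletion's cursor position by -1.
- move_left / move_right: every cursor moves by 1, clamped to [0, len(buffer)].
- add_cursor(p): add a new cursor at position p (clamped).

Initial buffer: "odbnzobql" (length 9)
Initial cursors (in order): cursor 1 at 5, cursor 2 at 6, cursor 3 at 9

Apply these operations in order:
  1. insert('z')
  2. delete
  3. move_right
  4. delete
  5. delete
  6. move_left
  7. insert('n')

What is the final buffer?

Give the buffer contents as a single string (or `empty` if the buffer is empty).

Answer: odnnnb

Derivation:
After op 1 (insert('z')): buffer="odbnzzozbqlz" (len 12), cursors c1@6 c2@8 c3@12, authorship .....1.2...3
After op 2 (delete): buffer="odbnzobql" (len 9), cursors c1@5 c2@6 c3@9, authorship .........
After op 3 (move_right): buffer="odbnzobql" (len 9), cursors c1@6 c2@7 c3@9, authorship .........
After op 4 (delete): buffer="odbnzq" (len 6), cursors c1@5 c2@5 c3@6, authorship ......
After op 5 (delete): buffer="odb" (len 3), cursors c1@3 c2@3 c3@3, authorship ...
After op 6 (move_left): buffer="odb" (len 3), cursors c1@2 c2@2 c3@2, authorship ...
After op 7 (insert('n')): buffer="odnnnb" (len 6), cursors c1@5 c2@5 c3@5, authorship ..123.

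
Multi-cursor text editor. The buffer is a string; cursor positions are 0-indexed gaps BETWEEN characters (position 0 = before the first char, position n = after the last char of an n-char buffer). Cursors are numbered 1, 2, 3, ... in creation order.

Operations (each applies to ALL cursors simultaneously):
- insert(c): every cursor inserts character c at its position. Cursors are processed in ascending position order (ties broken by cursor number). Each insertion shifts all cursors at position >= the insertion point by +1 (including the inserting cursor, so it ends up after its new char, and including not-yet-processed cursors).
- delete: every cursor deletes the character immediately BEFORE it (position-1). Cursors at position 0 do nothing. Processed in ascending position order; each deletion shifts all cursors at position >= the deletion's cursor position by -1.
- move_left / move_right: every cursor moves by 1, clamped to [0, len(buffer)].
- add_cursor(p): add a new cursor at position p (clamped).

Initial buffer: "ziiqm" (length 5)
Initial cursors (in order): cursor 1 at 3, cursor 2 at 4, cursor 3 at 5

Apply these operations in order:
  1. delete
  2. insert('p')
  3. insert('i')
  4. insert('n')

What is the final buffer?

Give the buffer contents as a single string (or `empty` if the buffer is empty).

Answer: zipppiiinnn

Derivation:
After op 1 (delete): buffer="zi" (len 2), cursors c1@2 c2@2 c3@2, authorship ..
After op 2 (insert('p')): buffer="zippp" (len 5), cursors c1@5 c2@5 c3@5, authorship ..123
After op 3 (insert('i')): buffer="zipppiii" (len 8), cursors c1@8 c2@8 c3@8, authorship ..123123
After op 4 (insert('n')): buffer="zipppiiinnn" (len 11), cursors c1@11 c2@11 c3@11, authorship ..123123123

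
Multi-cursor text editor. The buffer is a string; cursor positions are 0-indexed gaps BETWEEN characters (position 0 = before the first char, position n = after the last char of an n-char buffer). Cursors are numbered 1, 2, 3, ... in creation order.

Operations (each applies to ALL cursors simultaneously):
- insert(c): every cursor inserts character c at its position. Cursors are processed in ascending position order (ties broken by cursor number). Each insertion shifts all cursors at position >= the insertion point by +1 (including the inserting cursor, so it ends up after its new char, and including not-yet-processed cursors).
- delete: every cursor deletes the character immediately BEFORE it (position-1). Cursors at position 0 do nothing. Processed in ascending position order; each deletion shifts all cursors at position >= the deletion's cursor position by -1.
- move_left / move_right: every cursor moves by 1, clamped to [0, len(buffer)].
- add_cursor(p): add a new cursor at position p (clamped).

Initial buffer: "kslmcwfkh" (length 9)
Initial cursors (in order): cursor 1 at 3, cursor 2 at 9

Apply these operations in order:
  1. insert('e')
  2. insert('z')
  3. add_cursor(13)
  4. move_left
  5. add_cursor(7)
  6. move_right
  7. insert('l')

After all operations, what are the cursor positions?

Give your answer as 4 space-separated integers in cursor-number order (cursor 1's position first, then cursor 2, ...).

After op 1 (insert('e')): buffer="kslemcwfkhe" (len 11), cursors c1@4 c2@11, authorship ...1......2
After op 2 (insert('z')): buffer="kslezmcwfkhez" (len 13), cursors c1@5 c2@13, authorship ...11......22
After op 3 (add_cursor(13)): buffer="kslezmcwfkhez" (len 13), cursors c1@5 c2@13 c3@13, authorship ...11......22
After op 4 (move_left): buffer="kslezmcwfkhez" (len 13), cursors c1@4 c2@12 c3@12, authorship ...11......22
After op 5 (add_cursor(7)): buffer="kslezmcwfkhez" (len 13), cursors c1@4 c4@7 c2@12 c3@12, authorship ...11......22
After op 6 (move_right): buffer="kslezmcwfkhez" (len 13), cursors c1@5 c4@8 c2@13 c3@13, authorship ...11......22
After op 7 (insert('l')): buffer="kslezlmcwlfkhezll" (len 17), cursors c1@6 c4@10 c2@17 c3@17, authorship ...111...4...2223

Answer: 6 17 17 10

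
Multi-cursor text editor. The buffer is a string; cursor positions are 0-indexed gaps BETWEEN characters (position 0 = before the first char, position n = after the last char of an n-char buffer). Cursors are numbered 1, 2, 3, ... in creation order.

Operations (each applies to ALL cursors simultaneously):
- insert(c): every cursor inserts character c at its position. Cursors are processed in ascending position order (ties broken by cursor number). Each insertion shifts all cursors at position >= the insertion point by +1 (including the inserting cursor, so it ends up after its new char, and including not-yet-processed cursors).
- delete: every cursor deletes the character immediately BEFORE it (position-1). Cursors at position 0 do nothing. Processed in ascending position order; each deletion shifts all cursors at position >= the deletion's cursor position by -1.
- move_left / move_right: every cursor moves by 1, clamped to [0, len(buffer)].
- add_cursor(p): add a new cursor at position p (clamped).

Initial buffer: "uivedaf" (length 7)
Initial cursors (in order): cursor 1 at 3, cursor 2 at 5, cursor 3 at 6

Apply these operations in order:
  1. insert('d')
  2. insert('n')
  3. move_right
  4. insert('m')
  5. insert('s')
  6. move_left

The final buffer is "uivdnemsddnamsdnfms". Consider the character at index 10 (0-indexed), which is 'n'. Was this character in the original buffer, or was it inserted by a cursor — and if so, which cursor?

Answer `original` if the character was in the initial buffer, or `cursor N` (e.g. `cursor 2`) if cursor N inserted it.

After op 1 (insert('d')): buffer="uivdeddadf" (len 10), cursors c1@4 c2@7 c3@9, authorship ...1..2.3.
After op 2 (insert('n')): buffer="uivdneddnadnf" (len 13), cursors c1@5 c2@9 c3@12, authorship ...11..22.33.
After op 3 (move_right): buffer="uivdneddnadnf" (len 13), cursors c1@6 c2@10 c3@13, authorship ...11..22.33.
After op 4 (insert('m')): buffer="uivdnemddnamdnfm" (len 16), cursors c1@7 c2@12 c3@16, authorship ...11.1.22.233.3
After op 5 (insert('s')): buffer="uivdnemsddnamsdnfms" (len 19), cursors c1@8 c2@14 c3@19, authorship ...11.11.22.2233.33
After op 6 (move_left): buffer="uivdnemsddnamsdnfms" (len 19), cursors c1@7 c2@13 c3@18, authorship ...11.11.22.2233.33
Authorship (.=original, N=cursor N): . . . 1 1 . 1 1 . 2 2 . 2 2 3 3 . 3 3
Index 10: author = 2

Answer: cursor 2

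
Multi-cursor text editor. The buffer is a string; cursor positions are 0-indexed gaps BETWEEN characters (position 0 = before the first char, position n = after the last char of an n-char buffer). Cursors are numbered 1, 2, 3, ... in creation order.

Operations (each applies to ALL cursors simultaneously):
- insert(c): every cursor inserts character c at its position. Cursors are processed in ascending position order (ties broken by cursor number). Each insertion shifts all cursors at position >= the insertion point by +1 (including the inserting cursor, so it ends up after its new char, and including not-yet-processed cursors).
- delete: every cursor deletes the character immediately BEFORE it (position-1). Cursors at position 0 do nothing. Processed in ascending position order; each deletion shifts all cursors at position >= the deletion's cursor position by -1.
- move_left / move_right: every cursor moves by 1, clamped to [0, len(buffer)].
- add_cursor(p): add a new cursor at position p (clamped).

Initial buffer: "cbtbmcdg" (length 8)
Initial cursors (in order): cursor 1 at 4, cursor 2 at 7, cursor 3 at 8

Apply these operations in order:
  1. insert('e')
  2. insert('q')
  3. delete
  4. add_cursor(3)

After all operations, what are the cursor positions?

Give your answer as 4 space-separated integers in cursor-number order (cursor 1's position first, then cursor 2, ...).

Answer: 5 9 11 3

Derivation:
After op 1 (insert('e')): buffer="cbtbemcdege" (len 11), cursors c1@5 c2@9 c3@11, authorship ....1...2.3
After op 2 (insert('q')): buffer="cbtbeqmcdeqgeq" (len 14), cursors c1@6 c2@11 c3@14, authorship ....11...22.33
After op 3 (delete): buffer="cbtbemcdege" (len 11), cursors c1@5 c2@9 c3@11, authorship ....1...2.3
After op 4 (add_cursor(3)): buffer="cbtbemcdege" (len 11), cursors c4@3 c1@5 c2@9 c3@11, authorship ....1...2.3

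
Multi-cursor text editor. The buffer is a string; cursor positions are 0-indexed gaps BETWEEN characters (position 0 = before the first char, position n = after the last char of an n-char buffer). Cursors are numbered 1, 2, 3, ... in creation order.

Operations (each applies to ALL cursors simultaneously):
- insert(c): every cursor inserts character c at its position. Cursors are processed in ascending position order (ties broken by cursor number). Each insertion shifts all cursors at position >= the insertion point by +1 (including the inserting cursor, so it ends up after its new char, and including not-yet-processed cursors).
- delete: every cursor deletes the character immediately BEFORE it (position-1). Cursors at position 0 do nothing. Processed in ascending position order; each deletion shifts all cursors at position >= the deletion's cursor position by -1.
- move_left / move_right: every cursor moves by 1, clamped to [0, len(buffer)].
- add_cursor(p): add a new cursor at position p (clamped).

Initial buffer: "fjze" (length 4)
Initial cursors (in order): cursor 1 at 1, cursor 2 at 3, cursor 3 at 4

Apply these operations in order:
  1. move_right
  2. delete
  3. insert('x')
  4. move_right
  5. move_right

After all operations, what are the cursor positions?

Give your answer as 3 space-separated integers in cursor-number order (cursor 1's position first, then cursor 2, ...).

Answer: 4 4 4

Derivation:
After op 1 (move_right): buffer="fjze" (len 4), cursors c1@2 c2@4 c3@4, authorship ....
After op 2 (delete): buffer="f" (len 1), cursors c1@1 c2@1 c3@1, authorship .
After op 3 (insert('x')): buffer="fxxx" (len 4), cursors c1@4 c2@4 c3@4, authorship .123
After op 4 (move_right): buffer="fxxx" (len 4), cursors c1@4 c2@4 c3@4, authorship .123
After op 5 (move_right): buffer="fxxx" (len 4), cursors c1@4 c2@4 c3@4, authorship .123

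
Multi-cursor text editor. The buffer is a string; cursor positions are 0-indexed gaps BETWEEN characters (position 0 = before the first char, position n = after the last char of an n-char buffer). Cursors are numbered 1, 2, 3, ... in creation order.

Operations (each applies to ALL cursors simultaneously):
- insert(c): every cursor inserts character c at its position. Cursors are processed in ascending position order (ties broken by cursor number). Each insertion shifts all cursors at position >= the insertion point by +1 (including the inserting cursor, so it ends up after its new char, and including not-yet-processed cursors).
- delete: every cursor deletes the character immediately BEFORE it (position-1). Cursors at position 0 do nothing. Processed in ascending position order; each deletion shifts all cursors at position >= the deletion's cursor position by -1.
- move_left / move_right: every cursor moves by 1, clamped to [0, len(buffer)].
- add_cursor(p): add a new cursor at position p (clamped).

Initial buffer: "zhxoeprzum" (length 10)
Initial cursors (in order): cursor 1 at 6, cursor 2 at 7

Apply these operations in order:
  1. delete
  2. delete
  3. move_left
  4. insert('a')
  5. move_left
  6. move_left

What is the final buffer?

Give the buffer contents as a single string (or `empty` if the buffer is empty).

Answer: zhaaxzum

Derivation:
After op 1 (delete): buffer="zhxoezum" (len 8), cursors c1@5 c2@5, authorship ........
After op 2 (delete): buffer="zhxzum" (len 6), cursors c1@3 c2@3, authorship ......
After op 3 (move_left): buffer="zhxzum" (len 6), cursors c1@2 c2@2, authorship ......
After op 4 (insert('a')): buffer="zhaaxzum" (len 8), cursors c1@4 c2@4, authorship ..12....
After op 5 (move_left): buffer="zhaaxzum" (len 8), cursors c1@3 c2@3, authorship ..12....
After op 6 (move_left): buffer="zhaaxzum" (len 8), cursors c1@2 c2@2, authorship ..12....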